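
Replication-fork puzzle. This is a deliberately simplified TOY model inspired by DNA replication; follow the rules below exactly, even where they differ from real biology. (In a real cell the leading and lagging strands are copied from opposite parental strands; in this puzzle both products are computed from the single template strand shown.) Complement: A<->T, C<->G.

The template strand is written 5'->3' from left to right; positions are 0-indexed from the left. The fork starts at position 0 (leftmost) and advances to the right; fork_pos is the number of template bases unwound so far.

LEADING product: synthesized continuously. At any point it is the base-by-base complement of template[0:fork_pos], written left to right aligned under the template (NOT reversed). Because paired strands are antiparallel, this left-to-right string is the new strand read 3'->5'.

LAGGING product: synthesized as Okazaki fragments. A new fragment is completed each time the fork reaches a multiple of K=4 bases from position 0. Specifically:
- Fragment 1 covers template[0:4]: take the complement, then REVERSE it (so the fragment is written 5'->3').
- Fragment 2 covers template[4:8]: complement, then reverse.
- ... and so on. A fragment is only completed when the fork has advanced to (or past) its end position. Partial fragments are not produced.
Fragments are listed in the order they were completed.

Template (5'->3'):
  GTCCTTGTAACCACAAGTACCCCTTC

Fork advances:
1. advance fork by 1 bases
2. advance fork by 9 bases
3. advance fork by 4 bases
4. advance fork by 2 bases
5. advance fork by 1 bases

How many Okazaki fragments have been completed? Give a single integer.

Answer: 4

Derivation:
Step 1: advance 1 -> fork_pos = 0 + 1 = 1. Next multiple of 4 is 4 (not reached); still 0 fragment(s).
Step 2: advance 9 -> fork_pos = 1 + 9 = 10. Reached multiple(s) of 4: 4, 8 -> fragments 1-2 completed (2 total).
Step 3: advance 4 -> fork_pos = 10 + 4 = 14. Reached multiple(s) of 4: 12 -> fragment 3 completed (3 total).
Step 4: advance 2 -> fork_pos = 14 + 2 = 16. Reached multiple(s) of 4: 16 -> fragment 4 completed (4 total).
Step 5: advance 1 -> fork_pos = 16 + 1 = 17. Next multiple of 4 is 20 (not reached); still 4 fragment(s).
Check: final fork_pos = 17; the multiples of 4 that are <= 17 are 4..16 -> 17 // 4 = 4 completed fragment(s).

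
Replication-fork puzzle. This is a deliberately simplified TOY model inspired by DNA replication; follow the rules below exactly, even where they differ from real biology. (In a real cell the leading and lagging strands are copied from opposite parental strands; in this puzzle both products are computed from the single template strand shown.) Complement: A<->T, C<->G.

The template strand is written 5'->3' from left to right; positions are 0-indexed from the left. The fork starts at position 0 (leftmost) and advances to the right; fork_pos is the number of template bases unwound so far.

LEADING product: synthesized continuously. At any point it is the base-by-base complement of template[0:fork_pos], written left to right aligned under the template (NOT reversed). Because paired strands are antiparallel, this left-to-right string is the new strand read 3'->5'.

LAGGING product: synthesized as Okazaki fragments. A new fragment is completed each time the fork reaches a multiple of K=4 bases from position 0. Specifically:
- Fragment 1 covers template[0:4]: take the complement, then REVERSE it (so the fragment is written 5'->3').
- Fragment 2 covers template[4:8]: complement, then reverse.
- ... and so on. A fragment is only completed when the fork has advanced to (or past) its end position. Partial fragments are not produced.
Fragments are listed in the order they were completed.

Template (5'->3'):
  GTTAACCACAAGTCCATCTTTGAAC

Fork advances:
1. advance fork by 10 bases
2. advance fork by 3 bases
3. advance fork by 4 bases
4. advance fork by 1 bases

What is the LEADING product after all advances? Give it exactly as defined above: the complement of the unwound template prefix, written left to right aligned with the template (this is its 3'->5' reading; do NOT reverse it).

Answer: CAATTGGTGTTCAGGTAG

Derivation:
Step 1: advance 10 -> fork_pos = 0 + 10 = 10.
Step 2: advance 3 -> fork_pos = 10 + 3 = 13.
Step 3: advance 4 -> fork_pos = 13 + 4 = 17.
Step 4: advance 1 -> fork_pos = 17 + 1 = 18.
Unwound prefix: template[0:18] = GTTAACCACAAGTCCATC
Complement it base by base (A<->T, C<->G), keeping left-to-right order:
  [0:5] GTTAA -> CAATT
  [5:10] CCACA -> GGTGT
  [10:15] AGTCC -> TCAGG
  [15:18] ATC -> TAG
Concatenate: CAATTGGTGTTCAGGTAG (length 18; written aligned with the template, i.e. 3'->5').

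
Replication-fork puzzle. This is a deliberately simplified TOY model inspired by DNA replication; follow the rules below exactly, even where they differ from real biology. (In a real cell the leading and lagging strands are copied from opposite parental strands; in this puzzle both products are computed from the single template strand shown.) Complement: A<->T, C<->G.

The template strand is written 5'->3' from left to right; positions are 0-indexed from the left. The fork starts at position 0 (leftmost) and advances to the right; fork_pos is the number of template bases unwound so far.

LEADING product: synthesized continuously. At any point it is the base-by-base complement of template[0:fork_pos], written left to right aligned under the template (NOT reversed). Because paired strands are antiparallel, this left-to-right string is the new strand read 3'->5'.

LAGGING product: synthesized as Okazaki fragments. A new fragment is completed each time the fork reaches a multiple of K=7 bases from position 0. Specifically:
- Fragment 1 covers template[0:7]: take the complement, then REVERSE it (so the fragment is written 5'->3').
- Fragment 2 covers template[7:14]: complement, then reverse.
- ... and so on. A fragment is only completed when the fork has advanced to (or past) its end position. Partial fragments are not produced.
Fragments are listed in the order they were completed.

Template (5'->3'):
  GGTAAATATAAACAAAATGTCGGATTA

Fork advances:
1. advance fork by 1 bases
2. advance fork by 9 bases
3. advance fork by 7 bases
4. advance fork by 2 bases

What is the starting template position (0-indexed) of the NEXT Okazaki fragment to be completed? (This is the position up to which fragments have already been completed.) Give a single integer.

Step 1: advance 1 -> fork_pos = 0 + 1 = 1. Next multiple of 7 is 7 (not reached); still 0 fragment(s).
Step 2: advance 9 -> fork_pos = 1 + 9 = 10. Reached multiple(s) of 7: 7 -> fragment 1 completed (1 total).
Step 3: advance 7 -> fork_pos = 10 + 7 = 17. Reached multiple(s) of 7: 14 -> fragment 2 completed (2 total).
Step 4: advance 2 -> fork_pos = 17 + 2 = 19. Next multiple of 7 is 21 (not reached); still 2 fragment(s).
2 fragment(s) completed, covering template[0:14] (2 x 7 = 14). The next fragment, fragment 3, covers template[14:21], so it starts at position 14.

Answer: 14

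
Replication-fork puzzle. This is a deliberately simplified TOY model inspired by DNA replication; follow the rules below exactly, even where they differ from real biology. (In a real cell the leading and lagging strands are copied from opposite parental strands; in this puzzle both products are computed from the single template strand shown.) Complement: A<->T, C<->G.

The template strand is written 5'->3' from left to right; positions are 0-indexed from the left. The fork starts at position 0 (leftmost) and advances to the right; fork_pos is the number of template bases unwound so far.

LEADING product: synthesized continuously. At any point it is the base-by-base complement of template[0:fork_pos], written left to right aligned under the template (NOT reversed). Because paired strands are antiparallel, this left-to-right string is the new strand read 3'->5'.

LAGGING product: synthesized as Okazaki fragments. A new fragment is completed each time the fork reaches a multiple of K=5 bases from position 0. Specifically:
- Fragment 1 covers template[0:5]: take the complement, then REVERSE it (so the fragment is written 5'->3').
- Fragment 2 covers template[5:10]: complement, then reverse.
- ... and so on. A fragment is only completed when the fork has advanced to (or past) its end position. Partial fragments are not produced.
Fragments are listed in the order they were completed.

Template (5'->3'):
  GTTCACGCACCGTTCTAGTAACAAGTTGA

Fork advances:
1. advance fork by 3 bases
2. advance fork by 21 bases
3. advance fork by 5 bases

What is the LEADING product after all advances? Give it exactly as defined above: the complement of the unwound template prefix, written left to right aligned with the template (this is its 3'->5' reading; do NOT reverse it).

Answer: CAAGTGCGTGGCAAGATCATTGTTCAACT

Derivation:
Step 1: advance 3 -> fork_pos = 0 + 3 = 3.
Step 2: advance 21 -> fork_pos = 3 + 21 = 24.
Step 3: advance 5 -> fork_pos = 24 + 5 = 29.
Unwound prefix: template[0:29] = GTTCACGCACCGTTCTAGTAACAAGTTGA
Complement it base by base (A<->T, C<->G), keeping left-to-right order:
  [0:5] GTTCA -> CAAGT
  [5:10] CGCAC -> GCGTG
  [10:15] CGTTC -> GCAAG
  [15:20] TAGTA -> ATCAT
  [20:25] ACAAG -> TGTTC
  [25:29] TTGA -> AACT
Concatenate: CAAGTGCGTGGCAAGATCATTGTTCAACT (length 29; written aligned with the template, i.e. 3'->5').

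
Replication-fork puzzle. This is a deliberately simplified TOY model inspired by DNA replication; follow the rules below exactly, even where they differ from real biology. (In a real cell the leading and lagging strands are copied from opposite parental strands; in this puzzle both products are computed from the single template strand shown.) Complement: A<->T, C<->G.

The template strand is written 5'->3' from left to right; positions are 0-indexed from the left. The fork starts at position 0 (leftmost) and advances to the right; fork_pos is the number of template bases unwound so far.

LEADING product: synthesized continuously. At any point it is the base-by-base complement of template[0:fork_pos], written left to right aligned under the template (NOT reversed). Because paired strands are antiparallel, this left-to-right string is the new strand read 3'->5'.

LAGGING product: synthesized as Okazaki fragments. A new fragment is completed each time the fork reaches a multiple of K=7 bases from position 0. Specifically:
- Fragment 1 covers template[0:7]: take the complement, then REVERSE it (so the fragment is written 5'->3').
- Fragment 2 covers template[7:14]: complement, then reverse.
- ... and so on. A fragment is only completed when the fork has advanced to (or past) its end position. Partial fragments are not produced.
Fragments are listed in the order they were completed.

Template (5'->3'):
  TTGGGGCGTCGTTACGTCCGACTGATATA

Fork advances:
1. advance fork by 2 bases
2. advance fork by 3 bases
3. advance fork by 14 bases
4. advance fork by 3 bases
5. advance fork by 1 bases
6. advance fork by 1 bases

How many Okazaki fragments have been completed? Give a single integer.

Step 1: advance 2 -> fork_pos = 0 + 2 = 2. Next multiple of 7 is 7 (not reached); still 0 fragment(s).
Step 2: advance 3 -> fork_pos = 2 + 3 = 5. Next multiple of 7 is 7 (not reached); still 0 fragment(s).
Step 3: advance 14 -> fork_pos = 5 + 14 = 19. Reached multiple(s) of 7: 7, 14 -> fragments 1-2 completed (2 total).
Step 4: advance 3 -> fork_pos = 19 + 3 = 22. Reached multiple(s) of 7: 21 -> fragment 3 completed (3 total).
Step 5: advance 1 -> fork_pos = 22 + 1 = 23. Next multiple of 7 is 28 (not reached); still 3 fragment(s).
Step 6: advance 1 -> fork_pos = 23 + 1 = 24. Next multiple of 7 is 28 (not reached); still 3 fragment(s).
Check: final fork_pos = 24; the multiples of 7 that are <= 24 are 7..21 -> 24 // 7 = 3 completed fragment(s).

Answer: 3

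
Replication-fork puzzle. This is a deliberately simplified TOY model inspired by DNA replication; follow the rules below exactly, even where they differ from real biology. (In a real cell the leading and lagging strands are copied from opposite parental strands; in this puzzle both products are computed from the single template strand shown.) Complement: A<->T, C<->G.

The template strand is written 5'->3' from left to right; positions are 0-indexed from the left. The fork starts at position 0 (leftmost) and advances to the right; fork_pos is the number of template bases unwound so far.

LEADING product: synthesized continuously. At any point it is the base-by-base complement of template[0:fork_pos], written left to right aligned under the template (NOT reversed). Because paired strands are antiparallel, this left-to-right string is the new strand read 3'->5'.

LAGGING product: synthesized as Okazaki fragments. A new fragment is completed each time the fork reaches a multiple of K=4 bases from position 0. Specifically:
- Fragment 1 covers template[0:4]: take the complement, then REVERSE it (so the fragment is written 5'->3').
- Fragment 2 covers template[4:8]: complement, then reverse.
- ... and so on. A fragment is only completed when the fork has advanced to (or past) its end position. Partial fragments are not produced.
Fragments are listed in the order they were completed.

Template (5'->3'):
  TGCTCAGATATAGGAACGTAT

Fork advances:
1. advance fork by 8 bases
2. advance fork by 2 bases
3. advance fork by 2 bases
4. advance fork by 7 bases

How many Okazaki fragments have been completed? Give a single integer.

Answer: 4

Derivation:
Step 1: advance 8 -> fork_pos = 0 + 8 = 8. Reached multiple(s) of 4: 4, 8 -> fragments 1-2 completed (2 total).
Step 2: advance 2 -> fork_pos = 8 + 2 = 10. Next multiple of 4 is 12 (not reached); still 2 fragment(s).
Step 3: advance 2 -> fork_pos = 10 + 2 = 12. Reached multiple(s) of 4: 12 -> fragment 3 completed (3 total).
Step 4: advance 7 -> fork_pos = 12 + 7 = 19. Reached multiple(s) of 4: 16 -> fragment 4 completed (4 total).
Check: final fork_pos = 19; the multiples of 4 that are <= 19 are 4..16 -> 19 // 4 = 4 completed fragment(s).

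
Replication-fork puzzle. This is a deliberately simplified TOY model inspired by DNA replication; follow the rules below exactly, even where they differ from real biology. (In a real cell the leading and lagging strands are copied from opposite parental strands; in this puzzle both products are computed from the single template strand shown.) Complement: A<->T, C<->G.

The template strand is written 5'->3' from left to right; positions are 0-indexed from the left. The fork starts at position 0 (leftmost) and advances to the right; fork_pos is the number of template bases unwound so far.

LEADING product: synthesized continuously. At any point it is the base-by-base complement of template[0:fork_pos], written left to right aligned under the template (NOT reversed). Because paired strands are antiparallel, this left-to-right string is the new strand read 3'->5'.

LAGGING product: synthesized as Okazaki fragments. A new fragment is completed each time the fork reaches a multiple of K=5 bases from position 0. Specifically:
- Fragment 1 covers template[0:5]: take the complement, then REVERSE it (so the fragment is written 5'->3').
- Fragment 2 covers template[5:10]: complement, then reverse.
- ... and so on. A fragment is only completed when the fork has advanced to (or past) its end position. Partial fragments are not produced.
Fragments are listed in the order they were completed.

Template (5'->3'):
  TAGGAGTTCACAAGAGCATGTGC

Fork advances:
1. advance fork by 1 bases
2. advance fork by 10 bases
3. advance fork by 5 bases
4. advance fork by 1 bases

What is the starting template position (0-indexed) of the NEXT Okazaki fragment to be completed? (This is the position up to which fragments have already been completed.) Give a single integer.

Answer: 15

Derivation:
Step 1: advance 1 -> fork_pos = 0 + 1 = 1. Next multiple of 5 is 5 (not reached); still 0 fragment(s).
Step 2: advance 10 -> fork_pos = 1 + 10 = 11. Reached multiple(s) of 5: 5, 10 -> fragments 1-2 completed (2 total).
Step 3: advance 5 -> fork_pos = 11 + 5 = 16. Reached multiple(s) of 5: 15 -> fragment 3 completed (3 total).
Step 4: advance 1 -> fork_pos = 16 + 1 = 17. Next multiple of 5 is 20 (not reached); still 3 fragment(s).
3 fragment(s) completed, covering template[0:15] (3 x 5 = 15). The next fragment, fragment 4, covers template[15:20], so it starts at position 15.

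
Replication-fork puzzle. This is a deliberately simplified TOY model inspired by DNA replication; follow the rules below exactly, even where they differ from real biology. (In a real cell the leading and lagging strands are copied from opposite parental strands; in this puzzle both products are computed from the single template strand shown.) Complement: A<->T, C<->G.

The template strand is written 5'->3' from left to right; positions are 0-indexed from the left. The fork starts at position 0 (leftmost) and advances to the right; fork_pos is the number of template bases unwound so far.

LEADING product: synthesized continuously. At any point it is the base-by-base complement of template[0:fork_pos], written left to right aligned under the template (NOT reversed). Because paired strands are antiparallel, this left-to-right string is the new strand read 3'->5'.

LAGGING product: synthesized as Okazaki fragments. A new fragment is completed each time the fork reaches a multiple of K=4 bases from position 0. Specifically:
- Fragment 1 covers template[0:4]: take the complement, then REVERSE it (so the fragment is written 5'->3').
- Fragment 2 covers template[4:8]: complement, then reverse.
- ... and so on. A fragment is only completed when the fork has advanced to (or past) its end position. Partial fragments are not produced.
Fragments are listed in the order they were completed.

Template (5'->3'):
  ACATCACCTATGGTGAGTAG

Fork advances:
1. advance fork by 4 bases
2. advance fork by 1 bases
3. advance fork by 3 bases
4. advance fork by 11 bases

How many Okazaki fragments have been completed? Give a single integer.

Answer: 4

Derivation:
Step 1: advance 4 -> fork_pos = 0 + 4 = 4. Reached multiple(s) of 4: 4 -> fragment 1 completed (1 total).
Step 2: advance 1 -> fork_pos = 4 + 1 = 5. Next multiple of 4 is 8 (not reached); still 1 fragment(s).
Step 3: advance 3 -> fork_pos = 5 + 3 = 8. Reached multiple(s) of 4: 8 -> fragment 2 completed (2 total).
Step 4: advance 11 -> fork_pos = 8 + 11 = 19. Reached multiple(s) of 4: 12, 16 -> fragments 3-4 completed (4 total).
Check: final fork_pos = 19; the multiples of 4 that are <= 19 are 4..16 -> 19 // 4 = 4 completed fragment(s).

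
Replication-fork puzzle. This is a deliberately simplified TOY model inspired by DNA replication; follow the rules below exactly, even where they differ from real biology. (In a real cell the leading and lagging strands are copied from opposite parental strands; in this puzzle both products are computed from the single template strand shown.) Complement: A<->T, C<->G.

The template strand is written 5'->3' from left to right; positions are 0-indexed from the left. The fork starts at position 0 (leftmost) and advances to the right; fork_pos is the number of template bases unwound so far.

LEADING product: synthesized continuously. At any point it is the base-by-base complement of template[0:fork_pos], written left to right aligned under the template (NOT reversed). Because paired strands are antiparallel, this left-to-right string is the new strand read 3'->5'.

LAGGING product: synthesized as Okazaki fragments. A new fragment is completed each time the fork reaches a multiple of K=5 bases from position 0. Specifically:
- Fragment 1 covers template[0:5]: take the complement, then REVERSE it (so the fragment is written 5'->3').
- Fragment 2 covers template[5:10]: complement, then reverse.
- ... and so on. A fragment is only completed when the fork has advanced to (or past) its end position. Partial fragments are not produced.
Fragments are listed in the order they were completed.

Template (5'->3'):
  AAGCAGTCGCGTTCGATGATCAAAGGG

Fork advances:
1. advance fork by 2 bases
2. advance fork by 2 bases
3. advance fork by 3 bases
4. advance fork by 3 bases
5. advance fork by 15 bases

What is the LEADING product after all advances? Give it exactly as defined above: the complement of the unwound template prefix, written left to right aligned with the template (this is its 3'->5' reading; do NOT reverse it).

Answer: TTCGTCAGCGCAAGCTACTAGTTTC

Derivation:
Step 1: advance 2 -> fork_pos = 0 + 2 = 2.
Step 2: advance 2 -> fork_pos = 2 + 2 = 4.
Step 3: advance 3 -> fork_pos = 4 + 3 = 7.
Step 4: advance 3 -> fork_pos = 7 + 3 = 10.
Step 5: advance 15 -> fork_pos = 10 + 15 = 25.
Unwound prefix: template[0:25] = AAGCAGTCGCGTTCGATGATCAAAG
Complement it base by base (A<->T, C<->G), keeping left-to-right order:
  [0:5] AAGCA -> TTCGT
  [5:10] GTCGC -> CAGCG
  [10:15] GTTCG -> CAAGC
  [15:20] ATGAT -> TACTA
  [20:25] CAAAG -> GTTTC
Concatenate: TTCGTCAGCGCAAGCTACTAGTTTC (length 25; written aligned with the template, i.e. 3'->5').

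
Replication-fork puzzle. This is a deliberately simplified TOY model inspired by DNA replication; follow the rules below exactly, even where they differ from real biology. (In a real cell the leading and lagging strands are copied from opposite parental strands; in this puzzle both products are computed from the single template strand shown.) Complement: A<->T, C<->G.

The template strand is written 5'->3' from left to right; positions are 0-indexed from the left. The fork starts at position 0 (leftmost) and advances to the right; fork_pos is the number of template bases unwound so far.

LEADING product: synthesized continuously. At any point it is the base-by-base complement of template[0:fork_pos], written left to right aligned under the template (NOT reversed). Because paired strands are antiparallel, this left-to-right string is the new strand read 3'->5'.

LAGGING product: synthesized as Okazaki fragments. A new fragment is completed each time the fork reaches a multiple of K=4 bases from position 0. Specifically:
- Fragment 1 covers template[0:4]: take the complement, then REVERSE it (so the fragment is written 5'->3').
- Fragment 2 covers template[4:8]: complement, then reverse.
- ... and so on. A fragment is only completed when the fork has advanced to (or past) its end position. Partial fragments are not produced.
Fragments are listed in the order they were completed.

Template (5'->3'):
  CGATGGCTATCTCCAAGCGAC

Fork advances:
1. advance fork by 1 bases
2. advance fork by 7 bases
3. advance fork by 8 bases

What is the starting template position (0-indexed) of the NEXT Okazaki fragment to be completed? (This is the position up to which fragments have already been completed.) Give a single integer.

Answer: 16

Derivation:
Step 1: advance 1 -> fork_pos = 0 + 1 = 1. Next multiple of 4 is 4 (not reached); still 0 fragment(s).
Step 2: advance 7 -> fork_pos = 1 + 7 = 8. Reached multiple(s) of 4: 4, 8 -> fragments 1-2 completed (2 total).
Step 3: advance 8 -> fork_pos = 8 + 8 = 16. Reached multiple(s) of 4: 12, 16 -> fragments 3-4 completed (4 total).
4 fragment(s) completed, covering template[0:16] (4 x 4 = 16). The next fragment, fragment 5, covers template[16:20], so it starts at position 16.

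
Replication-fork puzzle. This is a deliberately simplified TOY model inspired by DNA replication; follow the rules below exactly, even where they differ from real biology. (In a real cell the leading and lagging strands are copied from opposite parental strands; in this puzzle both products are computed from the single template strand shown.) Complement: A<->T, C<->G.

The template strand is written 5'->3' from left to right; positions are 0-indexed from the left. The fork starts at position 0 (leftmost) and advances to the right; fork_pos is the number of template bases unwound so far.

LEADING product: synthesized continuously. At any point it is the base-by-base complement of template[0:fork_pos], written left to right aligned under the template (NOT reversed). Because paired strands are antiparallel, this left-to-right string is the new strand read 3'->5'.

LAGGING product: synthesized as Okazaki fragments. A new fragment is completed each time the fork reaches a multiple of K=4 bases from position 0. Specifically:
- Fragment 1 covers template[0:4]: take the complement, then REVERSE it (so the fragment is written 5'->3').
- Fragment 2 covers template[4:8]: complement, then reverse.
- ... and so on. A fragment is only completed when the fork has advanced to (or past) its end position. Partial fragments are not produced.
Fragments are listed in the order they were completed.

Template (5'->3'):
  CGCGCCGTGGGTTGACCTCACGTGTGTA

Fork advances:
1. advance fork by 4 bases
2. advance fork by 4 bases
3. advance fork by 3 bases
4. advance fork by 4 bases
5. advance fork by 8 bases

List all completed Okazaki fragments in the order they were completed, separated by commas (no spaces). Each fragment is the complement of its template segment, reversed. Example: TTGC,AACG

Step 1: advance 4 -> fork_pos = 0 + 4 = 4. Reached multiple(s) of 4: 4 -> fragment 1 completed (1 total).
Step 2: advance 4 -> fork_pos = 4 + 4 = 8. Reached multiple(s) of 4: 8 -> fragment 2 completed (2 total).
Step 3: advance 3 -> fork_pos = 8 + 3 = 11. Next multiple of 4 is 12 (not reached); still 2 fragment(s).
Step 4: advance 4 -> fork_pos = 11 + 4 = 15. Reached multiple(s) of 4: 12 -> fragment 3 completed (3 total).
Step 5: advance 8 -> fork_pos = 15 + 8 = 23. Reached multiple(s) of 4: 16, 20 -> fragments 4-5 completed (5 total).
Final fork_pos = 23, so 5 fragment(s) are complete. Build each: template segment -> complement -> reverse.
Fragment 1: template[0:4] = CGCG -> complement GCGC -> reversed CGCG
Fragment 2: template[4:8] = CCGT -> complement GGCA -> reversed ACGG
Fragment 3: template[8:12] = GGGT -> complement CCCA -> reversed ACCC
Fragment 4: template[12:16] = TGAC -> complement ACTG -> reversed GTCA
Fragment 5: template[16:20] = CTCA -> complement GAGT -> reversed TGAG

Answer: CGCG,ACGG,ACCC,GTCA,TGAG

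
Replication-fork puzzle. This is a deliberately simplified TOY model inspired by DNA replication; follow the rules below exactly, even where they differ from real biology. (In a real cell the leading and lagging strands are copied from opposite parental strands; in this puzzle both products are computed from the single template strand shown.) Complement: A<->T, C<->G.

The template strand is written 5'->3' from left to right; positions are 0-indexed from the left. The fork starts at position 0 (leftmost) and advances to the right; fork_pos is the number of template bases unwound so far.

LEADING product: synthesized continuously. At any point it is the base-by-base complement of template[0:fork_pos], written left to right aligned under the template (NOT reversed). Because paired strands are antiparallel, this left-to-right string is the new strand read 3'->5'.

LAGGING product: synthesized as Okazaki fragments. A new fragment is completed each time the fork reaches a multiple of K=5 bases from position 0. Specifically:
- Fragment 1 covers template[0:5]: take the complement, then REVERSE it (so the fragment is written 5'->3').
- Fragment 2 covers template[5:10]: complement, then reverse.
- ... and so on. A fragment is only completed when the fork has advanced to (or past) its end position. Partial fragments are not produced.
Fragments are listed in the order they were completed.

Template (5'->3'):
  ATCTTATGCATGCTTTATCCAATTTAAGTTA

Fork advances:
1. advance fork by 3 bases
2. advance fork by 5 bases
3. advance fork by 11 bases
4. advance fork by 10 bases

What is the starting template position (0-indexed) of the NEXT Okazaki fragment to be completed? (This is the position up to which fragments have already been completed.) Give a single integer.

Step 1: advance 3 -> fork_pos = 0 + 3 = 3. Next multiple of 5 is 5 (not reached); still 0 fragment(s).
Step 2: advance 5 -> fork_pos = 3 + 5 = 8. Reached multiple(s) of 5: 5 -> fragment 1 completed (1 total).
Step 3: advance 11 -> fork_pos = 8 + 11 = 19. Reached multiple(s) of 5: 10, 15 -> fragments 2-3 completed (3 total).
Step 4: advance 10 -> fork_pos = 19 + 10 = 29. Reached multiple(s) of 5: 20, 25 -> fragments 4-5 completed (5 total).
5 fragment(s) completed, covering template[0:25] (5 x 5 = 25). The next fragment, fragment 6, covers template[25:30], so it starts at position 25.

Answer: 25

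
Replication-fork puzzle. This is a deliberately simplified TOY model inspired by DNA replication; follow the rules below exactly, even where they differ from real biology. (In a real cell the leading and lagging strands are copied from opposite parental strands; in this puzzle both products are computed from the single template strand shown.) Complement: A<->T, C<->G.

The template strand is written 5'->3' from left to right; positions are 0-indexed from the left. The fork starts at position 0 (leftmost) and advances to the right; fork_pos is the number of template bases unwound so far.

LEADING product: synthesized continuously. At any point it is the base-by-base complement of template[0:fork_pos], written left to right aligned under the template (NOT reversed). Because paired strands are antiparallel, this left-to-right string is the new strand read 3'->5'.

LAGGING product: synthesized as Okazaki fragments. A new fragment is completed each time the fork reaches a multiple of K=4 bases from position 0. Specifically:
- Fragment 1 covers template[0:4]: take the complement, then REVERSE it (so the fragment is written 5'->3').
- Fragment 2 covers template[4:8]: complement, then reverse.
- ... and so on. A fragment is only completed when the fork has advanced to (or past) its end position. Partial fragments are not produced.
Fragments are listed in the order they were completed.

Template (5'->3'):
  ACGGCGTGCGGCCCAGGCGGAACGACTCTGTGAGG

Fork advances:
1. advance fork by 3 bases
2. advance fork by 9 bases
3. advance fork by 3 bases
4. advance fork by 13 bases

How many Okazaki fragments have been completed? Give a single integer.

Answer: 7

Derivation:
Step 1: advance 3 -> fork_pos = 0 + 3 = 3. Next multiple of 4 is 4 (not reached); still 0 fragment(s).
Step 2: advance 9 -> fork_pos = 3 + 9 = 12. Reached multiple(s) of 4: 4, 8, 12 -> fragments 1-3 completed (3 total).
Step 3: advance 3 -> fork_pos = 12 + 3 = 15. Next multiple of 4 is 16 (not reached); still 3 fragment(s).
Step 4: advance 13 -> fork_pos = 15 + 13 = 28. Reached multiple(s) of 4: 16, 20, 24, 28 -> fragments 4-7 completed (7 total).
Check: final fork_pos = 28; the multiples of 4 that are <= 28 are 4..28 -> 28 // 4 = 7 completed fragment(s).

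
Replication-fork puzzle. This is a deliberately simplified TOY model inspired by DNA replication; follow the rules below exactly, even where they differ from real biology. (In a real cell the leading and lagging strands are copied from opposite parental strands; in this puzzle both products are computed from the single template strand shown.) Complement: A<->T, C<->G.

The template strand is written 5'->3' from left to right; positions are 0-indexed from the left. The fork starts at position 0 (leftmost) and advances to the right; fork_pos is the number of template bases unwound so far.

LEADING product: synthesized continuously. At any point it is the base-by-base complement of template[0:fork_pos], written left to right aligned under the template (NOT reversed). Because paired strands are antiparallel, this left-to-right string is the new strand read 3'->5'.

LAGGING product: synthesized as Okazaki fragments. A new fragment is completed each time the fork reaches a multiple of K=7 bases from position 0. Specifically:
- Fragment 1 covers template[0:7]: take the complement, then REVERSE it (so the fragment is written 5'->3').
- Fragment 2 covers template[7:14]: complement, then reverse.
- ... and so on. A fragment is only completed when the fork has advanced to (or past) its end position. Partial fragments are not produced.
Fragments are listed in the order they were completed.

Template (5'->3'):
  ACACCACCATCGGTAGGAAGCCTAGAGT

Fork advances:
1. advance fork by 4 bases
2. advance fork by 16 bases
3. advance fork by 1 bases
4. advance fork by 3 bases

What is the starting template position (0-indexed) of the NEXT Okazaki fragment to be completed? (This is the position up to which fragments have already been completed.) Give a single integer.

Answer: 21

Derivation:
Step 1: advance 4 -> fork_pos = 0 + 4 = 4. Next multiple of 7 is 7 (not reached); still 0 fragment(s).
Step 2: advance 16 -> fork_pos = 4 + 16 = 20. Reached multiple(s) of 7: 7, 14 -> fragments 1-2 completed (2 total).
Step 3: advance 1 -> fork_pos = 20 + 1 = 21. Reached multiple(s) of 7: 21 -> fragment 3 completed (3 total).
Step 4: advance 3 -> fork_pos = 21 + 3 = 24. Next multiple of 7 is 28 (not reached); still 3 fragment(s).
3 fragment(s) completed, covering template[0:21] (3 x 7 = 21). The next fragment, fragment 4, covers template[21:28], so it starts at position 21.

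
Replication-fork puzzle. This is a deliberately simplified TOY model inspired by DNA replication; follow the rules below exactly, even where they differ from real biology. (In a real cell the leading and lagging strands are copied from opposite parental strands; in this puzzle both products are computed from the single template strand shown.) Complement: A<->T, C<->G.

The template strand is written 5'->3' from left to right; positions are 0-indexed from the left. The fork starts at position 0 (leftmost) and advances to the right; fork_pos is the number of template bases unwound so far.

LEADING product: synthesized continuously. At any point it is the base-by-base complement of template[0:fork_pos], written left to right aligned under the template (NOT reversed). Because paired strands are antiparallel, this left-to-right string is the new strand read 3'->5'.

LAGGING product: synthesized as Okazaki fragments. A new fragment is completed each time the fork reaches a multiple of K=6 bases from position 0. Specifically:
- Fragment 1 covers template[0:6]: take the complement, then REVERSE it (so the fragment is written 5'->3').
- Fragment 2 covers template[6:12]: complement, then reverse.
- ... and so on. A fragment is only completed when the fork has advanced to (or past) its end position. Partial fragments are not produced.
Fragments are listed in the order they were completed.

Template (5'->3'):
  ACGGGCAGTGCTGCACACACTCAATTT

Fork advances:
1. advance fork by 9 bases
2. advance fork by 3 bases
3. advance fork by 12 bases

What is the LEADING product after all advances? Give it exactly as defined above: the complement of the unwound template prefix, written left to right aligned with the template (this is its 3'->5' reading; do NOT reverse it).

Answer: TGCCCGTCACGACGTGTGTGAGTT

Derivation:
Step 1: advance 9 -> fork_pos = 0 + 9 = 9.
Step 2: advance 3 -> fork_pos = 9 + 3 = 12.
Step 3: advance 12 -> fork_pos = 12 + 12 = 24.
Unwound prefix: template[0:24] = ACGGGCAGTGCTGCACACACTCAA
Complement it base by base (A<->T, C<->G), keeping left-to-right order:
  [0:5] ACGGG -> TGCCC
  [5:10] CAGTG -> GTCAC
  [10:15] CTGCA -> GACGT
  [15:20] CACAC -> GTGTG
  [20:24] TCAA -> AGTT
Concatenate: TGCCCGTCACGACGTGTGTGAGTT (length 24; written aligned with the template, i.e. 3'->5').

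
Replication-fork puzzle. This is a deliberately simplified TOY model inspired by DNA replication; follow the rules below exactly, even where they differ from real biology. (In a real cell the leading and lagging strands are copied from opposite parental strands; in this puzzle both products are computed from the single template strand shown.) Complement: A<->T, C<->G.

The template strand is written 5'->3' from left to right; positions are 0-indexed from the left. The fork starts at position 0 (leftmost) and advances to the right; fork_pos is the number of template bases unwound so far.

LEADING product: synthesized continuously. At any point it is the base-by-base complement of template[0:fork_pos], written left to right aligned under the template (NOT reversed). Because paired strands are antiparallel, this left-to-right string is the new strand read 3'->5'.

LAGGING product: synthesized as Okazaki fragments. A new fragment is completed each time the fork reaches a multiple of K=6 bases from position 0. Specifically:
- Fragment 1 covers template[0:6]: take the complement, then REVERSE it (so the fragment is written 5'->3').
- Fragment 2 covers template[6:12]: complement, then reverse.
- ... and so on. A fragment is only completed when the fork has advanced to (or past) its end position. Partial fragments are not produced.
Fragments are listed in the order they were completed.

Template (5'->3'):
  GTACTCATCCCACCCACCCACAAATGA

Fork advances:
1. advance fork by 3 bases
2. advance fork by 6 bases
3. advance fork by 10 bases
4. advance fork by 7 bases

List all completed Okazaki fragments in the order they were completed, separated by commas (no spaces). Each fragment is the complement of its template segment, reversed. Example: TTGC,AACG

Step 1: advance 3 -> fork_pos = 0 + 3 = 3. Next multiple of 6 is 6 (not reached); still 0 fragment(s).
Step 2: advance 6 -> fork_pos = 3 + 6 = 9. Reached multiple(s) of 6: 6 -> fragment 1 completed (1 total).
Step 3: advance 10 -> fork_pos = 9 + 10 = 19. Reached multiple(s) of 6: 12, 18 -> fragments 2-3 completed (3 total).
Step 4: advance 7 -> fork_pos = 19 + 7 = 26. Reached multiple(s) of 6: 24 -> fragment 4 completed (4 total).
Final fork_pos = 26, so 4 fragment(s) are complete. Build each: template segment -> complement -> reverse.
Fragment 1: template[0:6] = GTACTC -> complement CATGAG -> reversed GAGTAC
Fragment 2: template[6:12] = ATCCCA -> complement TAGGGT -> reversed TGGGAT
Fragment 3: template[12:18] = CCCACC -> complement GGGTGG -> reversed GGTGGG
Fragment 4: template[18:24] = CACAAA -> complement GTGTTT -> reversed TTTGTG

Answer: GAGTAC,TGGGAT,GGTGGG,TTTGTG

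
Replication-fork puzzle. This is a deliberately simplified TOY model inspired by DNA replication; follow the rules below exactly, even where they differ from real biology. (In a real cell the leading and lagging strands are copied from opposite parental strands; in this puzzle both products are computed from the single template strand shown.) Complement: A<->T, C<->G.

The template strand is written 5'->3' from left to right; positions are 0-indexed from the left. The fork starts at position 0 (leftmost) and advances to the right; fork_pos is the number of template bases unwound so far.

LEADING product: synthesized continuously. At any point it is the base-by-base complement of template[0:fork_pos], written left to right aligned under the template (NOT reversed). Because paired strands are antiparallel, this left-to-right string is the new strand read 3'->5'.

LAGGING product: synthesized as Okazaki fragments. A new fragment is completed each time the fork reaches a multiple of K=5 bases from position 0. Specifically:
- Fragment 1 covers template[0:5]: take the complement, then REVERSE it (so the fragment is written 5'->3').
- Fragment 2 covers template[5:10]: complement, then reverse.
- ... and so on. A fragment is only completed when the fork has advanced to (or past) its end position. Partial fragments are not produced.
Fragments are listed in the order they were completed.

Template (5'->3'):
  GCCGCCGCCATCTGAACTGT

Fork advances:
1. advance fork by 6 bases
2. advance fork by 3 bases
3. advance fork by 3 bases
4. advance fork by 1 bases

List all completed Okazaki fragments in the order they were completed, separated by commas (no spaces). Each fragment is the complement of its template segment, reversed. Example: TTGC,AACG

Step 1: advance 6 -> fork_pos = 0 + 6 = 6. Reached multiple(s) of 5: 5 -> fragment 1 completed (1 total).
Step 2: advance 3 -> fork_pos = 6 + 3 = 9. Next multiple of 5 is 10 (not reached); still 1 fragment(s).
Step 3: advance 3 -> fork_pos = 9 + 3 = 12. Reached multiple(s) of 5: 10 -> fragment 2 completed (2 total).
Step 4: advance 1 -> fork_pos = 12 + 1 = 13. Next multiple of 5 is 15 (not reached); still 2 fragment(s).
Final fork_pos = 13, so 2 fragment(s) are complete. Build each: template segment -> complement -> reverse.
Fragment 1: template[0:5] = GCCGC -> complement CGGCG -> reversed GCGGC
Fragment 2: template[5:10] = CGCCA -> complement GCGGT -> reversed TGGCG

Answer: GCGGC,TGGCG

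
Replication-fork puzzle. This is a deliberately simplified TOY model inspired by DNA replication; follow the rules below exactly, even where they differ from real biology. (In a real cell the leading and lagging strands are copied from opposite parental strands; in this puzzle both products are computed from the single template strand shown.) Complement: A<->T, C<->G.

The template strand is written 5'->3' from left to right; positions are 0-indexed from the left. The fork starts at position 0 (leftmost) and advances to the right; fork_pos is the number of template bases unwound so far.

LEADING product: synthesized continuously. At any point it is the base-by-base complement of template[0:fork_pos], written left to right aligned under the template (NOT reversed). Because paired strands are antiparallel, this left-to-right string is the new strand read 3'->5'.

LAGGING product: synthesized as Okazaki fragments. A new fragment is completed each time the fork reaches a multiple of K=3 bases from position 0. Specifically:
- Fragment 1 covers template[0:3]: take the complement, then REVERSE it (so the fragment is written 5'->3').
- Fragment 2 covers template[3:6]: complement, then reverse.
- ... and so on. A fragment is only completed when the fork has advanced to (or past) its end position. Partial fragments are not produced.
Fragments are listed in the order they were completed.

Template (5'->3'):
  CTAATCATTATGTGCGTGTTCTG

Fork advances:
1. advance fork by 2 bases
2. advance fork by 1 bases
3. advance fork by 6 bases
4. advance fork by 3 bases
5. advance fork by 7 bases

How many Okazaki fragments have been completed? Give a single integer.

Step 1: advance 2 -> fork_pos = 0 + 2 = 2. Next multiple of 3 is 3 (not reached); still 0 fragment(s).
Step 2: advance 1 -> fork_pos = 2 + 1 = 3. Reached multiple(s) of 3: 3 -> fragment 1 completed (1 total).
Step 3: advance 6 -> fork_pos = 3 + 6 = 9. Reached multiple(s) of 3: 6, 9 -> fragments 2-3 completed (3 total).
Step 4: advance 3 -> fork_pos = 9 + 3 = 12. Reached multiple(s) of 3: 12 -> fragment 4 completed (4 total).
Step 5: advance 7 -> fork_pos = 12 + 7 = 19. Reached multiple(s) of 3: 15, 18 -> fragments 5-6 completed (6 total).
Check: final fork_pos = 19; the multiples of 3 that are <= 19 are 3..18 -> 19 // 3 = 6 completed fragment(s).

Answer: 6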